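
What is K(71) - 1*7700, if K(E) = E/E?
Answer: -7699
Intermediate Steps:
K(E) = 1
K(71) - 1*7700 = 1 - 1*7700 = 1 - 7700 = -7699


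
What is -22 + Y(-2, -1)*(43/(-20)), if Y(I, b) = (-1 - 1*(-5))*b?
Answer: -67/5 ≈ -13.400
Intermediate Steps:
Y(I, b) = 4*b (Y(I, b) = (-1 + 5)*b = 4*b)
-22 + Y(-2, -1)*(43/(-20)) = -22 + (4*(-1))*(43/(-20)) = -22 - 172*(-1)/20 = -22 - 4*(-43/20) = -22 + 43/5 = -67/5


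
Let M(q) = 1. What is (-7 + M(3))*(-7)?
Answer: 42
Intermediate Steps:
(-7 + M(3))*(-7) = (-7 + 1)*(-7) = -6*(-7) = 42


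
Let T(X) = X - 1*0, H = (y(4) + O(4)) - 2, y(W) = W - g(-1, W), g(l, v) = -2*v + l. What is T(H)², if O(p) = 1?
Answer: 144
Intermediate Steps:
g(l, v) = l - 2*v
y(W) = 1 + 3*W (y(W) = W - (-1 - 2*W) = W + (1 + 2*W) = 1 + 3*W)
H = 12 (H = ((1 + 3*4) + 1) - 2 = ((1 + 12) + 1) - 2 = (13 + 1) - 2 = 14 - 2 = 12)
T(X) = X (T(X) = X + 0 = X)
T(H)² = 12² = 144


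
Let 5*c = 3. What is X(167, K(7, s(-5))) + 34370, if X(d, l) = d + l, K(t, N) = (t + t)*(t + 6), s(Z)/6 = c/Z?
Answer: 34719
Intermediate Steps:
c = 3/5 (c = (1/5)*3 = 3/5 ≈ 0.60000)
s(Z) = 18/(5*Z) (s(Z) = 6*(3/(5*Z)) = 18/(5*Z))
K(t, N) = 2*t*(6 + t) (K(t, N) = (2*t)*(6 + t) = 2*t*(6 + t))
X(167, K(7, s(-5))) + 34370 = (167 + 2*7*(6 + 7)) + 34370 = (167 + 2*7*13) + 34370 = (167 + 182) + 34370 = 349 + 34370 = 34719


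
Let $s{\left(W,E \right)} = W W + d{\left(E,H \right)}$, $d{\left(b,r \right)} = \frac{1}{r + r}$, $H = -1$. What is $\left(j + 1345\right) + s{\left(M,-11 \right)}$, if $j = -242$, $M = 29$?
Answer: $\frac{3887}{2} \approx 1943.5$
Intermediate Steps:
$d{\left(b,r \right)} = \frac{1}{2 r}$
$s{\left(W,E \right)} = - \frac{1}{2} + W^{2}$ ($s{\left(W,E \right)} = W W + \frac{1}{2 \left(-1\right)} = W^{2} + \frac{1}{2} \left(-1\right) = W^{2} - \frac{1}{2} = - \frac{1}{2} + W^{2}$)
$\left(j + 1345\right) + s{\left(M,-11 \right)} = \left(-242 + 1345\right) - \left(\frac{1}{2} - 29^{2}\right) = 1103 + \left(- \frac{1}{2} + 841\right) = 1103 + \frac{1681}{2} = \frac{3887}{2}$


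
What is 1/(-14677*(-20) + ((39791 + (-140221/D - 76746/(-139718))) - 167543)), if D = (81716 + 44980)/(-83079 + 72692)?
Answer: 8850855864/1569118477527133 ≈ 5.6407e-6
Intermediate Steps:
D = -126696/10387 (D = 126696/(-10387) = 126696*(-1/10387) = -126696/10387 ≈ -12.198)
1/(-14677*(-20) + ((39791 + (-140221/D - 76746/(-139718))) - 167543)) = 1/(-14677*(-20) + ((39791 + (-140221/(-126696/10387) - 76746/(-139718))) - 167543)) = 1/(293540 + ((39791 + (-140221*(-10387/126696) - 76746*(-1/139718))) - 167543)) = 1/(293540 + ((39791 + (1456475527/126696 + 38373/69859)) - 167543)) = 1/(293540 + ((39791 + 101752785546301/8850855864) - 167543)) = 1/(293540 + (453937191230725/8850855864 - 167543)) = 1/(293540 - 1028961752791427/8850855864) = 1/(1569118477527133/8850855864) = 8850855864/1569118477527133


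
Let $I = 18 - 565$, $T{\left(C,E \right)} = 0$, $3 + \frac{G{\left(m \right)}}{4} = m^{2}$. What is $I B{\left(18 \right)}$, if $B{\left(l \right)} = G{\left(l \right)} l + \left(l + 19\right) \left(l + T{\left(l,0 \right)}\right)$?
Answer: $-13006566$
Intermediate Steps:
$G{\left(m \right)} = -12 + 4 m^{2}$
$I = -547$
$B{\left(l \right)} = l \left(-12 + 4 l^{2}\right) + l \left(19 + l\right)$ ($B{\left(l \right)} = \left(-12 + 4 l^{2}\right) l + \left(l + 19\right) \left(l + 0\right) = l \left(-12 + 4 l^{2}\right) + \left(19 + l\right) l = l \left(-12 + 4 l^{2}\right) + l \left(19 + l\right)$)
$I B{\left(18 \right)} = - 547 \cdot 18 \left(7 + 18 + 4 \cdot 18^{2}\right) = - 547 \cdot 18 \left(7 + 18 + 4 \cdot 324\right) = - 547 \cdot 18 \left(7 + 18 + 1296\right) = - 547 \cdot 18 \cdot 1321 = \left(-547\right) 23778 = -13006566$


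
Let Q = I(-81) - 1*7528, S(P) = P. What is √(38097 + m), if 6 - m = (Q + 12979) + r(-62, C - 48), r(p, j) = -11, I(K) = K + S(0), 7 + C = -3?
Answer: 2*√8186 ≈ 180.95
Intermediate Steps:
C = -10 (C = -7 - 3 = -10)
I(K) = K (I(K) = K + 0 = K)
Q = -7609 (Q = -81 - 1*7528 = -81 - 7528 = -7609)
m = -5353 (m = 6 - ((-7609 + 12979) - 11) = 6 - (5370 - 11) = 6 - 1*5359 = 6 - 5359 = -5353)
√(38097 + m) = √(38097 - 5353) = √32744 = 2*√8186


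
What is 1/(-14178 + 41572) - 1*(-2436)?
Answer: 66731785/27394 ≈ 2436.0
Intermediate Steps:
1/(-14178 + 41572) - 1*(-2436) = 1/27394 + 2436 = 66731785/27394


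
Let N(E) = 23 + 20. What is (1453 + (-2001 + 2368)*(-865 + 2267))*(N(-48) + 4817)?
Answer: 2507696820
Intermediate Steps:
N(E) = 43
(1453 + (-2001 + 2368)*(-865 + 2267))*(N(-48) + 4817) = (1453 + (-2001 + 2368)*(-865 + 2267))*(43 + 4817) = (1453 + 367*1402)*4860 = (1453 + 514534)*4860 = 515987*4860 = 2507696820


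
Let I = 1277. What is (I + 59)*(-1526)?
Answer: -2038736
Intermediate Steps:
(I + 59)*(-1526) = (1277 + 59)*(-1526) = 1336*(-1526) = -2038736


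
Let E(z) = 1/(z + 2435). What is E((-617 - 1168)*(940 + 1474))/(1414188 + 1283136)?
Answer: -1/11616174158820 ≈ -8.6087e-14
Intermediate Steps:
E(z) = 1/(2435 + z)
E((-617 - 1168)*(940 + 1474))/(1414188 + 1283136) = 1/((2435 + (-617 - 1168)*(940 + 1474))*(1414188 + 1283136)) = 1/((2435 - 1785*2414)*2697324) = (1/2697324)/(2435 - 4308990) = (1/2697324)/(-4306555) = -1/4306555*1/2697324 = -1/11616174158820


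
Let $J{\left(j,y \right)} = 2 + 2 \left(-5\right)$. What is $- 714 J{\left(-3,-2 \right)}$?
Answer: $5712$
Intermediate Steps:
$J{\left(j,y \right)} = -8$ ($J{\left(j,y \right)} = 2 - 10 = -8$)
$- 714 J{\left(-3,-2 \right)} = \left(-714\right) \left(-8\right) = 5712$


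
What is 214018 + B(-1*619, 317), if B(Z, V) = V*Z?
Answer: 17795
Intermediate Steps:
214018 + B(-1*619, 317) = 214018 + 317*(-1*619) = 214018 + 317*(-619) = 214018 - 196223 = 17795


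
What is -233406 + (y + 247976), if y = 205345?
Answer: 219915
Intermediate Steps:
-233406 + (y + 247976) = -233406 + (205345 + 247976) = -233406 + 453321 = 219915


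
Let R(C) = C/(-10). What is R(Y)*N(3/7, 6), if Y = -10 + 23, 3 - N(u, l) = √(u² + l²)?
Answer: -39/10 + 39*√197/70 ≈ 3.9199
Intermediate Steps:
N(u, l) = 3 - √(l² + u²) (N(u, l) = 3 - √(u² + l²) = 3 - √(l² + u²))
Y = 13
R(C) = -C/10 (R(C) = C*(-⅒) = -C/10)
R(Y)*N(3/7, 6) = (-⅒*13)*(3 - √(6² + (3/7)²)) = -13*(3 - √(36 + (3*(⅐))²))/10 = -13*(3 - √(36 + (3/7)²))/10 = -13*(3 - √(36 + 9/49))/10 = -13*(3 - √(1773/49))/10 = -13*(3 - 3*√197/7)/10 = -39/10 + 39*√197/70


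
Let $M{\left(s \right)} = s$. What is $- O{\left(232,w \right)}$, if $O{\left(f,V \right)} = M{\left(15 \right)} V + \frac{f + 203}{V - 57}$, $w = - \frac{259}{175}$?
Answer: $\frac{216657}{7310} \approx 29.638$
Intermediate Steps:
$w = - \frac{37}{25}$ ($w = \left(-259\right) \frac{1}{175} = - \frac{37}{25} \approx -1.48$)
$O{\left(f,V \right)} = 15 V + \frac{203 + f}{-57 + V}$ ($O{\left(f,V \right)} = 15 V + \frac{f + 203}{V - 57} = 15 V + \frac{203 + f}{-57 + V}$)
$- O{\left(232,w \right)} = - \frac{203 + 232 - - \frac{6327}{5} + 15 \left(- \frac{37}{25}\right)^{2}}{-57 - \frac{37}{25}} = - \frac{203 + 232 + \frac{6327}{5} + 15 \cdot \frac{1369}{625}}{- \frac{1462}{25}} = - \frac{\left(-25\right) \left(203 + 232 + \frac{6327}{5} + \frac{4107}{125}\right)}{1462} = - \frac{\left(-25\right) 216657}{1462 \cdot 125} = \left(-1\right) \left(- \frac{216657}{7310}\right) = \frac{216657}{7310}$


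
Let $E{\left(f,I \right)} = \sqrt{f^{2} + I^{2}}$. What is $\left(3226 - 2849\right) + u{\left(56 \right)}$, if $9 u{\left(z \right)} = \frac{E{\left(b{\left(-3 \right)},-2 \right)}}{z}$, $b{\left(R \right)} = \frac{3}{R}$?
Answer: $377 + \frac{\sqrt{5}}{504} \approx 377.0$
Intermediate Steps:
$E{\left(f,I \right)} = \sqrt{I^{2} + f^{2}}$
$u{\left(z \right)} = \frac{\sqrt{5}}{9 z}$ ($u{\left(z \right)} = \frac{\sqrt{\left(-2\right)^{2} + \left(\frac{3}{-3}\right)^{2}} \frac{1}{z}}{9} = \frac{\sqrt{4 + \left(3 \left(- \frac{1}{3}\right)\right)^{2}} \frac{1}{z}}{9} = \frac{\sqrt{4 + \left(-1\right)^{2}} \frac{1}{z}}{9} = \frac{\sqrt{4 + 1} \frac{1}{z}}{9} = \frac{\sqrt{5} \frac{1}{z}}{9} = \frac{\sqrt{5}}{9 z}$)
$\left(3226 - 2849\right) + u{\left(56 \right)} = \left(3226 - 2849\right) + \frac{\sqrt{5}}{9 \cdot 56} = 377 + \frac{1}{9} \sqrt{5} \cdot \frac{1}{56} = 377 + \frac{\sqrt{5}}{504}$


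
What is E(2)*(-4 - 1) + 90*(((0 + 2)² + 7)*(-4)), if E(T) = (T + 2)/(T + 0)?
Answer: -3970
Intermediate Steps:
E(T) = (2 + T)/T
E(2)*(-4 - 1) + 90*(((0 + 2)² + 7)*(-4)) = ((2 + 2)/2)*(-4 - 1) + 90*(((0 + 2)² + 7)*(-4)) = ((½)*4)*(-5) + 90*((2² + 7)*(-4)) = 2*(-5) + 90*((4 + 7)*(-4)) = -10 + 90*(11*(-4)) = -10 + 90*(-44) = -10 - 3960 = -3970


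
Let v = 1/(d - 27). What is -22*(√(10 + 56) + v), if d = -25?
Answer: 11/26 - 22*√66 ≈ -178.31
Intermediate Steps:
v = -1/52 (v = 1/(-25 - 27) = 1/(-52) = -1/52 ≈ -0.019231)
-22*(√(10 + 56) + v) = -22*(√(10 + 56) - 1/52) = -22*(√66 - 1/52) = -22*(-1/52 + √66) = 11/26 - 22*√66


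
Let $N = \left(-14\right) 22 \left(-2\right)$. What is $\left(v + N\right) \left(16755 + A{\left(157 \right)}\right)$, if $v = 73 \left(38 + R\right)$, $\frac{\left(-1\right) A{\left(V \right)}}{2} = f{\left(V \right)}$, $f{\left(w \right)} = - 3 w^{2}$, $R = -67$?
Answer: $-247138149$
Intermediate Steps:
$A{\left(V \right)} = 6 V^{2}$ ($A{\left(V \right)} = - 2 \left(- 3 V^{2}\right) = 6 V^{2}$)
$N = 616$ ($N = \left(-308\right) \left(-2\right) = 616$)
$v = -2117$ ($v = 73 \left(38 - 67\right) = 73 \left(-29\right) = -2117$)
$\left(v + N\right) \left(16755 + A{\left(157 \right)}\right) = \left(-2117 + 616\right) \left(16755 + 6 \cdot 157^{2}\right) = - 1501 \left(16755 + 6 \cdot 24649\right) = - 1501 \left(16755 + 147894\right) = \left(-1501\right) 164649 = -247138149$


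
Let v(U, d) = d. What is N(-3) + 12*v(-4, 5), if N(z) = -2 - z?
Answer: 61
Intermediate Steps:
N(-3) + 12*v(-4, 5) = (-2 - 1*(-3)) + 12*5 = (-2 + 3) + 60 = 1 + 60 = 61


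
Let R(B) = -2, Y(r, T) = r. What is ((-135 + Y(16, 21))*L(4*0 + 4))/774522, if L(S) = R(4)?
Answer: 17/55323 ≈ 0.00030729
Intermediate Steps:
L(S) = -2
((-135 + Y(16, 21))*L(4*0 + 4))/774522 = ((-135 + 16)*(-2))/774522 = -119*(-2)*(1/774522) = 238*(1/774522) = 17/55323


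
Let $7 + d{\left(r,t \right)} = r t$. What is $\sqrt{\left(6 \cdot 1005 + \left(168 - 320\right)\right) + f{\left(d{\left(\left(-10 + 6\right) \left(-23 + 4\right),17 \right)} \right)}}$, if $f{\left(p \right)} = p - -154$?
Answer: $3 \sqrt{813} \approx 85.539$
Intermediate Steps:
$d{\left(r,t \right)} = -7 + r t$
$f{\left(p \right)} = 154 + p$ ($f{\left(p \right)} = p + 154 = 154 + p$)
$\sqrt{\left(6 \cdot 1005 + \left(168 - 320\right)\right) + f{\left(d{\left(\left(-10 + 6\right) \left(-23 + 4\right),17 \right)} \right)}} = \sqrt{\left(6 \cdot 1005 + \left(168 - 320\right)\right) - \left(-147 - \left(-10 + 6\right) \left(-23 + 4\right) 17\right)} = \sqrt{\left(6030 + \left(168 - 320\right)\right) - \left(-147 - \left(-4\right) \left(-19\right) 17\right)} = \sqrt{\left(6030 - 152\right) + \left(154 + \left(-7 + 76 \cdot 17\right)\right)} = \sqrt{5878 + \left(154 + \left(-7 + 1292\right)\right)} = \sqrt{5878 + \left(154 + 1285\right)} = \sqrt{5878 + 1439} = \sqrt{7317} = 3 \sqrt{813}$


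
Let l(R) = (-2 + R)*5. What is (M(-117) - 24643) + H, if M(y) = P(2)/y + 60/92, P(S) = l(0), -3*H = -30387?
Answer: -39055189/2691 ≈ -14513.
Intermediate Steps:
H = 10129 (H = -⅓*(-30387) = 10129)
l(R) = -10 + 5*R
P(S) = -10 (P(S) = -10 + 5*0 = -10 + 0 = -10)
M(y) = 15/23 - 10/y (M(y) = -10/y + 60/92 = -10/y + 60*(1/92) = -10/y + 15/23 = 15/23 - 10/y)
(M(-117) - 24643) + H = ((15/23 - 10/(-117)) - 24643) + 10129 = ((15/23 - 10*(-1/117)) - 24643) + 10129 = ((15/23 + 10/117) - 24643) + 10129 = (1985/2691 - 24643) + 10129 = -66312328/2691 + 10129 = -39055189/2691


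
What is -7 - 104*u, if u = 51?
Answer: -5311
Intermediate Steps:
-7 - 104*u = -7 - 104*51 = -7 - 5304 = -5311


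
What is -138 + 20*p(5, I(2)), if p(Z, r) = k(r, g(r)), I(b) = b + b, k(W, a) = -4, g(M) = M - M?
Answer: -218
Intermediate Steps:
g(M) = 0
I(b) = 2*b
p(Z, r) = -4
-138 + 20*p(5, I(2)) = -138 + 20*(-4) = -138 - 80 = -218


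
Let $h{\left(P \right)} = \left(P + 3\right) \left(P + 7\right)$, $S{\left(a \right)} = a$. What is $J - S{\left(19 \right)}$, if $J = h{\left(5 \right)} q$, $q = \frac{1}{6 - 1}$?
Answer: $\frac{1}{5} \approx 0.2$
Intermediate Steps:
$h{\left(P \right)} = \left(3 + P\right) \left(7 + P\right)$
$q = \frac{1}{5} \approx 0.2$
$J = \frac{96}{5}$ ($J = \left(21 + 5^{2} + 10 \cdot 5\right) \frac{1}{5} = \left(21 + 25 + 50\right) \frac{1}{5} = 96 \cdot \frac{1}{5} = \frac{96}{5} \approx 19.2$)
$J - S{\left(19 \right)} = \frac{96}{5} - 19 = \frac{1}{5}$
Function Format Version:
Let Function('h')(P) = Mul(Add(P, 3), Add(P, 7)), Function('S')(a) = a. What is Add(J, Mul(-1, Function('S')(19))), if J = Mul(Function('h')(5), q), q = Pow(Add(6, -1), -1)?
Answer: Rational(1, 5) ≈ 0.20000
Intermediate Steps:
Function('h')(P) = Mul(Add(3, P), Add(7, P))
q = Rational(1, 5) (q = Pow(5, -1) = Rational(1, 5) ≈ 0.20000)
J = Rational(96, 5) (J = Mul(Add(21, Pow(5, 2), Mul(10, 5)), Rational(1, 5)) = Mul(Add(21, 25, 50), Rational(1, 5)) = Mul(96, Rational(1, 5)) = Rational(96, 5) ≈ 19.200)
Add(J, Mul(-1, Function('S')(19))) = Add(Rational(96, 5), Mul(-1, 19)) = Add(Rational(96, 5), -19) = Rational(1, 5)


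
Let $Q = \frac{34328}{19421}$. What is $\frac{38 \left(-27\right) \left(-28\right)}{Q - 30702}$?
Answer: $- \frac{39851892}{42587801} \approx -0.93576$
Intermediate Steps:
$Q = \frac{34328}{19421}$ ($Q = 34328 \cdot \frac{1}{19421} = \frac{34328}{19421} \approx 1.7676$)
$\frac{38 \left(-27\right) \left(-28\right)}{Q - 30702} = \frac{38 \left(-27\right) \left(-28\right)}{\frac{34328}{19421} - 30702} = \frac{\left(-1026\right) \left(-28\right)}{\frac{34328}{19421} - 30702} = \frac{28728}{- \frac{596229214}{19421}} = 28728 \left(- \frac{19421}{596229214}\right) = - \frac{39851892}{42587801}$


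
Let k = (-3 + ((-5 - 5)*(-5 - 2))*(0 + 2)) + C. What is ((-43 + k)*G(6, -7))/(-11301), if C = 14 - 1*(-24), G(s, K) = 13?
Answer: -572/3767 ≈ -0.15184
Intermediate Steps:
C = 38 (C = 14 + 24 = 38)
k = 175 (k = (-3 + ((-5 - 5)*(-5 - 2))*(0 + 2)) + 38 = (-3 - 10*(-7)*2) + 38 = (-3 + 70*2) + 38 = (-3 + 140) + 38 = 137 + 38 = 175)
((-43 + k)*G(6, -7))/(-11301) = ((-43 + 175)*13)/(-11301) = (132*13)*(-1/11301) = 1716*(-1/11301) = -572/3767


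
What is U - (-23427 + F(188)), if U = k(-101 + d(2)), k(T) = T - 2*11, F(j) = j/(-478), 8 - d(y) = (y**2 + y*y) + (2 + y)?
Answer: 5568794/239 ≈ 23300.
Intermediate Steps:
d(y) = 6 - y - 2*y**2 (d(y) = 8 - ((y**2 + y*y) + (2 + y)) = 8 - ((y**2 + y**2) + (2 + y)) = 8 - (2*y**2 + (2 + y)) = 8 - (2 + y + 2*y**2) = 8 + (-2 - y - 2*y**2) = 6 - y - 2*y**2)
F(j) = -j/478 (F(j) = j*(-1/478) = -j/478)
k(T) = -22 + T (k(T) = T - 22 = -22 + T)
U = -127 (U = -22 + (-101 + (6 - 1*2 - 2*2**2)) = -22 + (-101 + (6 - 2 - 2*4)) = -22 + (-101 + (6 - 2 - 8)) = -22 + (-101 - 4) = -22 - 105 = -127)
U - (-23427 + F(188)) = -127 - (-23427 - 1/478*188) = -127 - (-23427 - 94/239) = -127 - 1*(-5599147/239) = -127 + 5599147/239 = 5568794/239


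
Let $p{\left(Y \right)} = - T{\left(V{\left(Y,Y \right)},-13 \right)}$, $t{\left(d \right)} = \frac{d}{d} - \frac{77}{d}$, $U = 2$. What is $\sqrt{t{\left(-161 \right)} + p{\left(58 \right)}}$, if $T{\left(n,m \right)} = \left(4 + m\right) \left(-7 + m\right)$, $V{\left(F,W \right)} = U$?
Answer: $\frac{i \sqrt{94438}}{23} \approx 13.361 i$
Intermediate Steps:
$V{\left(F,W \right)} = 2$
$T{\left(n,m \right)} = \left(-7 + m\right) \left(4 + m\right)$
$t{\left(d \right)} = 1 - \frac{77}{d}$
$p{\left(Y \right)} = -180$ ($p{\left(Y \right)} = - (-28 + \left(-13\right)^{2} - -39) = - (-28 + 169 + 39) = \left(-1\right) 180 = -180$)
$\sqrt{t{\left(-161 \right)} + p{\left(58 \right)}} = \sqrt{\frac{-77 - 161}{-161} - 180} = \sqrt{\left(- \frac{1}{161}\right) \left(-238\right) - 180} = \sqrt{\frac{34}{23} - 180} = \sqrt{- \frac{4106}{23}} = \frac{i \sqrt{94438}}{23}$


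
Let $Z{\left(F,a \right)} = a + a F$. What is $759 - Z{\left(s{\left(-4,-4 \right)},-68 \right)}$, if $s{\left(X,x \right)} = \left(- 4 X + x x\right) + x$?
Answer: $2731$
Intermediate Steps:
$s{\left(X,x \right)} = x + x^{2} - 4 X$ ($s{\left(X,x \right)} = \left(- 4 X + x^{2}\right) + x = \left(x^{2} - 4 X\right) + x = x + x^{2} - 4 X$)
$Z{\left(F,a \right)} = a + F a$
$759 - Z{\left(s{\left(-4,-4 \right)},-68 \right)} = 759 - - 68 \left(1 - \left(-12 - 16\right)\right) = 759 - - 68 \left(1 + \left(-4 + 16 + 16\right)\right) = 759 - - 68 \left(1 + 28\right) = 759 - \left(-68\right) 29 = 759 - -1972 = 759 + 1972 = 2731$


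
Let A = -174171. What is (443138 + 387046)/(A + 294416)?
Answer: 830184/120245 ≈ 6.9041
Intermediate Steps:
(443138 + 387046)/(A + 294416) = (443138 + 387046)/(-174171 + 294416) = 830184/120245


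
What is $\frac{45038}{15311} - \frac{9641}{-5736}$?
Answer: $\frac{405951319}{87823896} \approx 4.6223$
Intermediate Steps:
$\frac{45038}{15311} - \frac{9641}{-5736} = 45038 \cdot \frac{1}{15311} - - \frac{9641}{5736} = \frac{45038}{15311} + \frac{9641}{5736} = \frac{405951319}{87823896}$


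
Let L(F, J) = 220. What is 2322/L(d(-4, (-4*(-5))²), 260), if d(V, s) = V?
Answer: 1161/110 ≈ 10.555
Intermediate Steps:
2322/L(d(-4, (-4*(-5))²), 260) = 2322/220 = 2322*(1/220) = 1161/110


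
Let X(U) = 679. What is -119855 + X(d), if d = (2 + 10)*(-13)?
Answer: -119176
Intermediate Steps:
d = -156 (d = 12*(-13) = -156)
-119855 + X(d) = -119855 + 679 = -119176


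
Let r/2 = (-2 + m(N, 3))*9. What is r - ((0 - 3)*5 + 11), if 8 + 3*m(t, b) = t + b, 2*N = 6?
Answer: -44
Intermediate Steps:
N = 3 (N = (½)*6 = 3)
m(t, b) = -8/3 + b/3 + t/3 (m(t, b) = -8/3 + (t + b)/3 = -8/3 + (b + t)/3 = -8/3 + (b/3 + t/3) = -8/3 + b/3 + t/3)
r = -48 (r = 2*((-2 + (-8/3 + (⅓)*3 + (⅓)*3))*9) = 2*((-2 + (-8/3 + 1 + 1))*9) = 2*((-2 - ⅔)*9) = 2*(-8/3*9) = 2*(-24) = -48)
r - ((0 - 3)*5 + 11) = -48 - ((0 - 3)*5 + 11) = -48 - (-3*5 + 11) = -48 - (-15 + 11) = -48 - 1*(-4) = -48 + 4 = -44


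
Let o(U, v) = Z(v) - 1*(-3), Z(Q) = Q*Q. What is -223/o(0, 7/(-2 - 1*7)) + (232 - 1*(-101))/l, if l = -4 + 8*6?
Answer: -43596/803 ≈ -54.291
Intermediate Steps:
Z(Q) = Q**2
l = 44 (l = -4 + 48 = 44)
o(U, v) = 3 + v**2 (o(U, v) = v**2 - 1*(-3) = v**2 + 3 = 3 + v**2)
-223/o(0, 7/(-2 - 1*7)) + (232 - 1*(-101))/l = -223/(3 + (7/(-2 - 1*7))**2) + (232 - 1*(-101))/44 = -223/(3 + (7/(-2 - 7))**2) + (232 + 101)*(1/44) = -223/(3 + (7/(-9))**2) + 333*(1/44) = -223/(3 + (7*(-1/9))**2) + 333/44 = -223/(3 + (-7/9)**2) + 333/44 = -223/(3 + 49/81) + 333/44 = -223/292/81 + 333/44 = -223*81/292 + 333/44 = -18063/292 + 333/44 = -43596/803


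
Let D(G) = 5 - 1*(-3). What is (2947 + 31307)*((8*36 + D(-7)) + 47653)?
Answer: 1642445046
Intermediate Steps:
D(G) = 8 (D(G) = 5 + 3 = 8)
(2947 + 31307)*((8*36 + D(-7)) + 47653) = (2947 + 31307)*((8*36 + 8) + 47653) = 34254*((288 + 8) + 47653) = 34254*(296 + 47653) = 34254*47949 = 1642445046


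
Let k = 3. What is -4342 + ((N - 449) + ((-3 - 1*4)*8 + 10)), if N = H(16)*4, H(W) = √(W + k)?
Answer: -4837 + 4*√19 ≈ -4819.6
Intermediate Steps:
H(W) = √(3 + W) (H(W) = √(W + 3) = √(3 + W))
N = 4*√19 (N = √(3 + 16)*4 = √19*4 = 4*√19 ≈ 17.436)
-4342 + ((N - 449) + ((-3 - 1*4)*8 + 10)) = -4342 + ((4*√19 - 449) + ((-3 - 1*4)*8 + 10)) = -4342 + ((-449 + 4*√19) + ((-3 - 4)*8 + 10)) = -4342 + ((-449 + 4*√19) + (-7*8 + 10)) = -4342 + ((-449 + 4*√19) + (-56 + 10)) = -4342 + ((-449 + 4*√19) - 46) = -4342 + (-495 + 4*√19) = -4837 + 4*√19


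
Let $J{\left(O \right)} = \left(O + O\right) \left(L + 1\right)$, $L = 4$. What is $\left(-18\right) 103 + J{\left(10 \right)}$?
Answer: $-1754$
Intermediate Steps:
$J{\left(O \right)} = 10 O$ ($J{\left(O \right)} = \left(O + O\right) \left(4 + 1\right) = 2 O 5 = 10 O$)
$\left(-18\right) 103 + J{\left(10 \right)} = \left(-18\right) 103 + 10 \cdot 10 = -1854 + 100 = -1754$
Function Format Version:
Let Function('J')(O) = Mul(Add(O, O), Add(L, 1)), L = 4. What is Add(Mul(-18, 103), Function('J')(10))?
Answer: -1754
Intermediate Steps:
Function('J')(O) = Mul(10, O) (Function('J')(O) = Mul(Add(O, O), Add(4, 1)) = Mul(Mul(2, O), 5) = Mul(10, O))
Add(Mul(-18, 103), Function('J')(10)) = Add(Mul(-18, 103), Mul(10, 10)) = Add(-1854, 100) = -1754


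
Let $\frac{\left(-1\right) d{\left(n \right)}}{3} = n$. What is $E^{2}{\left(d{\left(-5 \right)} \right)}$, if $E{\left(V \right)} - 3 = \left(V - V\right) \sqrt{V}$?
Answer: $9$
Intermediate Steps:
$d{\left(n \right)} = - 3 n$
$E{\left(V \right)} = 3$ ($E{\left(V \right)} = 3 + \left(V - V\right) \sqrt{V} = 3 + 0 \sqrt{V} = 3 + 0 = 3$)
$E^{2}{\left(d{\left(-5 \right)} \right)} = 3^{2} = 9$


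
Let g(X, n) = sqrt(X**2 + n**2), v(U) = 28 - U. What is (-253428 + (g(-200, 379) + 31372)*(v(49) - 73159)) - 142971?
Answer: -2296199359 - 73180*sqrt(183641) ≈ -2.3276e+9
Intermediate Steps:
(-253428 + (g(-200, 379) + 31372)*(v(49) - 73159)) - 142971 = (-253428 + (sqrt((-200)**2 + 379**2) + 31372)*((28 - 1*49) - 73159)) - 142971 = (-253428 + (sqrt(40000 + 143641) + 31372)*((28 - 49) - 73159)) - 142971 = (-253428 + (sqrt(183641) + 31372)*(-21 - 73159)) - 142971 = (-253428 + (31372 + sqrt(183641))*(-73180)) - 142971 = (-253428 + (-2295802960 - 73180*sqrt(183641))) - 142971 = (-2296056388 - 73180*sqrt(183641)) - 142971 = -2296199359 - 73180*sqrt(183641)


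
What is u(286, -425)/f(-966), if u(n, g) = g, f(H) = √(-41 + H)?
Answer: 425*I*√1007/1007 ≈ 13.393*I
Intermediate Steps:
u(286, -425)/f(-966) = -425/√(-41 - 966) = -425*(-I*√1007/1007) = -(-425)*I*√1007/1007 = 425*I*√1007/1007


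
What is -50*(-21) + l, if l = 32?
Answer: 1082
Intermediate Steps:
-50*(-21) + l = -50*(-21) + 32 = 1050 + 32 = 1082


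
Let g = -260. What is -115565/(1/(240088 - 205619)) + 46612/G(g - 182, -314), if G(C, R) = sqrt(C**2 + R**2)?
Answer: -3983409985 + 11653*sqrt(73490)/36745 ≈ -3.9834e+9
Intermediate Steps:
-115565/(1/(240088 - 205619)) + 46612/G(g - 182, -314) = -115565/(1/(240088 - 205619)) + 46612/(sqrt((-260 - 182)**2 + (-314)**2)) = -115565/(1/34469) + 46612/(sqrt((-442)**2 + 98596)) = -115565/1/34469 + 46612/(sqrt(195364 + 98596)) = -115565*34469 + 46612/(sqrt(293960)) = -3983409985 + 46612/((2*sqrt(73490))) = -3983409985 + 46612*(sqrt(73490)/146980) = -3983409985 + 11653*sqrt(73490)/36745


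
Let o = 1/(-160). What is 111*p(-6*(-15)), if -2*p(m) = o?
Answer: 111/320 ≈ 0.34688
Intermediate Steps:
o = -1/160 ≈ -0.0062500
p(m) = 1/320 (p(m) = -½*(-1/160) = 1/320)
111*p(-6*(-15)) = 111*(1/320) = 111/320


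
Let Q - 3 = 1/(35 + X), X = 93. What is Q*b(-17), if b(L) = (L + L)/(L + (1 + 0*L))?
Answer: 6545/1024 ≈ 6.3916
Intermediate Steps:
b(L) = 2*L/(1 + L) (b(L) = (2*L)/(L + (1 + 0)) = (2*L)/(L + 1) = (2*L)/(1 + L) = 2*L/(1 + L))
Q = 385/128 (Q = 3 + 1/(35 + 93) = 3 + 1/128 = 385/128 ≈ 3.0078)
Q*b(-17) = 385*(2*(-17)/(1 - 17))/128 = 385*(2*(-17)/(-16))/128 = 385*(2*(-17)*(-1/16))/128 = (385/128)*(17/8) = 6545/1024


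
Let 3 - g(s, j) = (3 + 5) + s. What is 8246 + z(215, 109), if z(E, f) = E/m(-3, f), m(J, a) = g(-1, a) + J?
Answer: 57507/7 ≈ 8215.3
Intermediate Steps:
g(s, j) = -5 - s (g(s, j) = 3 - ((3 + 5) + s) = 3 - (8 + s) = 3 + (-8 - s) = -5 - s)
m(J, a) = -4 + J (m(J, a) = (-5 - 1*(-1)) + J = (-5 + 1) + J = -4 + J)
z(E, f) = -E/7 (z(E, f) = E/(-4 - 3) = E/(-7) = E*(-⅐) = -E/7)
8246 + z(215, 109) = 8246 - ⅐*215 = 8246 - 215/7 = 57507/7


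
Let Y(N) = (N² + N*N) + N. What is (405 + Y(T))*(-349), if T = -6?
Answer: -164379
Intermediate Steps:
Y(N) = N + 2*N² (Y(N) = (N² + N²) + N = 2*N² + N = N + 2*N²)
(405 + Y(T))*(-349) = (405 - 6*(1 + 2*(-6)))*(-349) = (405 - 6*(1 - 12))*(-349) = (405 - 6*(-11))*(-349) = (405 + 66)*(-349) = 471*(-349) = -164379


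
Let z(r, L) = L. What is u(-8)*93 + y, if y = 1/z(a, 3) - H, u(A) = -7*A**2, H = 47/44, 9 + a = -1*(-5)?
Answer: -5499745/132 ≈ -41665.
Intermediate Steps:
a = -4 (a = -9 - 1*(-5) = -9 + 5 = -4)
H = 47/44 (H = 47*(1/44) = 47/44 ≈ 1.0682)
y = -97/132 (y = 1/3 - 1*47/44 = 1/3 - 47/44 = -97/132 ≈ -0.73485)
u(-8)*93 + y = -7*(-8)**2*93 - 97/132 = -7*64*93 - 97/132 = -448*93 - 97/132 = -41664 - 97/132 = -5499745/132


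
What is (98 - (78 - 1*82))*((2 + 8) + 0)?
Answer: 1020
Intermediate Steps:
(98 - (78 - 1*82))*((2 + 8) + 0) = (98 - (78 - 82))*(10 + 0) = (98 - 1*(-4))*10 = (98 + 4)*10 = 102*10 = 1020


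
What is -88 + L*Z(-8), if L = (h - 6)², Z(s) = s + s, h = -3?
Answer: -1384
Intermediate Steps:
Z(s) = 2*s
L = 81 (L = (-3 - 6)² = (-9)² = 81)
-88 + L*Z(-8) = -88 + 81*(2*(-8)) = -88 + 81*(-16) = -88 - 1296 = -1384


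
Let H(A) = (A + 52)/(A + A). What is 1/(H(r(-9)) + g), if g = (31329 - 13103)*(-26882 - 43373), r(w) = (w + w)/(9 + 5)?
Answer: -18/23048417695 ≈ -7.8096e-10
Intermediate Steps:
r(w) = w/7 (r(w) = (2*w)/14 = (2*w)*(1/14) = w/7)
H(A) = (52 + A)/(2*A) (H(A) = (52 + A)/((2*A)) = (52 + A)*(1/(2*A)) = (52 + A)/(2*A))
g = -1280467630 (g = 18226*(-70255) = -1280467630)
1/(H(r(-9)) + g) = 1/((52 + (⅐)*(-9))/(2*(((⅐)*(-9)))) - 1280467630) = 1/((52 - 9/7)/(2*(-9/7)) - 1280467630) = 1/((½)*(-7/9)*(355/7) - 1280467630) = 1/(-355/18 - 1280467630) = 1/(-23048417695/18) = -18/23048417695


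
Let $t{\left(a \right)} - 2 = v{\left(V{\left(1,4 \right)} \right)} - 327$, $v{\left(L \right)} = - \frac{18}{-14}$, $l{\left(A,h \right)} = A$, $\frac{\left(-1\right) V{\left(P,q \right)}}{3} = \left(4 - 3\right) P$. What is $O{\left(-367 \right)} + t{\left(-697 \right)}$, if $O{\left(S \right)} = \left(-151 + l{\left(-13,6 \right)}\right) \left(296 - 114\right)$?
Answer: $- \frac{211202}{7} \approx -30172.0$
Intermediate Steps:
$V{\left(P,q \right)} = - 3 P$ ($V{\left(P,q \right)} = - 3 \left(4 - 3\right) P = - 3 \cdot 1 P = - 3 P$)
$O{\left(S \right)} = -29848$ ($O{\left(S \right)} = \left(-151 - 13\right) \left(296 - 114\right) = \left(-164\right) 182 = -29848$)
$v{\left(L \right)} = \frac{9}{7}$ ($v{\left(L \right)} = \left(-18\right) \left(- \frac{1}{14}\right) = \frac{9}{7}$)
$t{\left(a \right)} = - \frac{2266}{7}$ ($t{\left(a \right)} = 2 + \left(\frac{9}{7} - 327\right) = 2 - \frac{2280}{7} = - \frac{2266}{7}$)
$O{\left(-367 \right)} + t{\left(-697 \right)} = -29848 - \frac{2266}{7} = - \frac{211202}{7}$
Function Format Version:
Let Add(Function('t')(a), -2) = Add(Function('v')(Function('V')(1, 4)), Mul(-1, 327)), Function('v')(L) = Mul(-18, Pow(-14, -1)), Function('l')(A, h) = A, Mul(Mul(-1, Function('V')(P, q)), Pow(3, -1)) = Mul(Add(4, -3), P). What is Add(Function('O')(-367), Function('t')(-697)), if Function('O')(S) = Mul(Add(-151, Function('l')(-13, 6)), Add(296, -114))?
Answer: Rational(-211202, 7) ≈ -30172.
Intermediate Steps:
Function('V')(P, q) = Mul(-3, P) (Function('V')(P, q) = Mul(-3, Mul(Add(4, -3), P)) = Mul(-3, Mul(1, P)) = Mul(-3, P))
Function('O')(S) = -29848 (Function('O')(S) = Mul(Add(-151, -13), Add(296, -114)) = Mul(-164, 182) = -29848)
Function('v')(L) = Rational(9, 7) (Function('v')(L) = Mul(-18, Rational(-1, 14)) = Rational(9, 7))
Function('t')(a) = Rational(-2266, 7) (Function('t')(a) = Add(2, Add(Rational(9, 7), Mul(-1, 327))) = Add(2, Add(Rational(9, 7), -327)) = Add(2, Rational(-2280, 7)) = Rational(-2266, 7))
Add(Function('O')(-367), Function('t')(-697)) = Add(-29848, Rational(-2266, 7)) = Rational(-211202, 7)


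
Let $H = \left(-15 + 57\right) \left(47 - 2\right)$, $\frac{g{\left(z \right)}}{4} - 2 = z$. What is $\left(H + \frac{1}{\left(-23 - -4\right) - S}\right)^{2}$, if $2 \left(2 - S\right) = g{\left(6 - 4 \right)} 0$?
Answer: $\frac{1575216721}{441} \approx 3.5719 \cdot 10^{6}$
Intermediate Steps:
$g{\left(z \right)} = 8 + 4 z$
$S = 2$ ($S = 2 - \frac{\left(8 + 4 \left(6 - 4\right)\right) 0}{2} = 2 - \frac{\left(8 + 4 \cdot 2\right) 0}{2} = 2 - \frac{\left(8 + 8\right) 0}{2} = 2 - \frac{16 \cdot 0}{2} = 2 - 0 = 2 + 0 = 2$)
$H = 1890$ ($H = 42 \cdot 45 = 1890$)
$\left(H + \frac{1}{\left(-23 - -4\right) - S}\right)^{2} = \left(1890 + \frac{1}{\left(-23 - -4\right) - 2}\right)^{2} = \left(1890 + \frac{1}{\left(-23 + 4\right) - 2}\right)^{2} = \left(1890 + \frac{1}{-19 - 2}\right)^{2} = \left(1890 + \frac{1}{-21}\right)^{2} = \left(1890 - \frac{1}{21}\right)^{2} = \left(\frac{39689}{21}\right)^{2} = \frac{1575216721}{441}$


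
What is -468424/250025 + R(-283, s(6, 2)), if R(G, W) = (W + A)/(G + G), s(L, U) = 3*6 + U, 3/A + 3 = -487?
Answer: -26472441417/13868386700 ≈ -1.9088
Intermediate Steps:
A = -3/490 (A = 3/(-3 - 487) = 3/(-490) = 3*(-1/490) = -3/490 ≈ -0.0061224)
s(L, U) = 18 + U
R(G, W) = (-3/490 + W)/(2*G) (R(G, W) = (W - 3/490)/(G + G) = (-3/490 + W)/((2*G)) = (-3/490 + W)*(1/(2*G)) = (-3/490 + W)/(2*G))
-468424/250025 + R(-283, s(6, 2)) = -468424/250025 + (1/980)*(-3 + 490*(18 + 2))/(-283) = -468424*1/250025 + (1/980)*(-1/283)*(-3 + 490*20) = -468424/250025 + (1/980)*(-1/283)*(-3 + 9800) = -468424/250025 + (1/980)*(-1/283)*9797 = -468424/250025 - 9797/277340 = -26472441417/13868386700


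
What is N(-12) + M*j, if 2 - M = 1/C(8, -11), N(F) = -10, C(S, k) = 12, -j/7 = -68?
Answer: 2707/3 ≈ 902.33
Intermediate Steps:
j = 476 (j = -7*(-68) = 476)
M = 23/12 (M = 2 - 1/12 = 23/12 ≈ 1.9167)
N(-12) + M*j = -10 + (23/12)*476 = -10 + 2737/3 = 2707/3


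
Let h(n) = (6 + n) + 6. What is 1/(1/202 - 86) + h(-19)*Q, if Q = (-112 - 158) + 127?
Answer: 17388169/17371 ≈ 1001.0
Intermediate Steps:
h(n) = 12 + n
Q = -143 (Q = -270 + 127 = -143)
1/(1/202 - 86) + h(-19)*Q = 1/(1/202 - 86) + (12 - 19)*(-143) = 1/(1/202 - 86) - 7*(-143) = 1/(-17371/202) + 1001 = -202/17371 + 1001 = 17388169/17371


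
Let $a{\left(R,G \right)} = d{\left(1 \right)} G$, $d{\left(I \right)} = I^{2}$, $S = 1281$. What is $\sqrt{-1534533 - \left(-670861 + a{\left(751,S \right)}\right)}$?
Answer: $i \sqrt{864953} \approx 930.03 i$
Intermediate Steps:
$a{\left(R,G \right)} = G$ ($a{\left(R,G \right)} = 1^{2} G = 1 G = G$)
$\sqrt{-1534533 - \left(-670861 + a{\left(751,S \right)}\right)} = \sqrt{-1534533 + \left(670861 - 1281\right)} = \sqrt{-1534533 + 669580} = \sqrt{-864953} = i \sqrt{864953}$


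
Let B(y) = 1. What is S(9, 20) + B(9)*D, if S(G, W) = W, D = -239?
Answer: -219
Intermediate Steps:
S(9, 20) + B(9)*D = 20 + 1*(-239) = 20 - 239 = -219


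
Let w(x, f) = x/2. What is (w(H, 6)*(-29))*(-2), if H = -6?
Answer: -174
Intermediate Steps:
w(x, f) = x/2 (w(x, f) = x*(½) = x/2)
(w(H, 6)*(-29))*(-2) = (((½)*(-6))*(-29))*(-2) = -3*(-29)*(-2) = 87*(-2) = -174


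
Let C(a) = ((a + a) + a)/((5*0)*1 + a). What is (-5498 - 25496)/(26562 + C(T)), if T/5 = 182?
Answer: -30994/26565 ≈ -1.1667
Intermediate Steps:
T = 910 (T = 5*182 = 910)
C(a) = 3 (C(a) = (2*a + a)/(0*1 + a) = (3*a)/(0 + a) = (3*a)/a = 3)
(-5498 - 25496)/(26562 + C(T)) = (-5498 - 25496)/(26562 + 3) = -30994/26565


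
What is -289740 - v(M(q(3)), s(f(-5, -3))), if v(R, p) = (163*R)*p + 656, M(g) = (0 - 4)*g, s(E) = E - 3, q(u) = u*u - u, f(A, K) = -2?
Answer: -309956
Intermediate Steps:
q(u) = u**2 - u
s(E) = -3 + E
M(g) = -4*g
v(R, p) = 656 + 163*R*p (v(R, p) = 163*R*p + 656 = 656 + 163*R*p)
-289740 - v(M(q(3)), s(f(-5, -3))) = -289740 - (656 + 163*(-12*(-1 + 3))*(-3 - 2)) = -289740 - (656 + 163*(-12*2)*(-5)) = -289740 - (656 + 163*(-4*6)*(-5)) = -289740 - (656 + 163*(-24)*(-5)) = -289740 - (656 + 19560) = -289740 - 1*20216 = -289740 - 20216 = -309956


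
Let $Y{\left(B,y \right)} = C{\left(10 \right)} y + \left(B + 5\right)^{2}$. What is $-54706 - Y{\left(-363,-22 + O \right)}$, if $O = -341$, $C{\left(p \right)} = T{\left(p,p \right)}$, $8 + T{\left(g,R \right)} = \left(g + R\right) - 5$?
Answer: $-180329$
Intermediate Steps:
$T{\left(g,R \right)} = -13 + R + g$ ($T{\left(g,R \right)} = -8 - \left(5 - R - g\right) = -8 + \left(-5 + R + g\right) = -13 + R + g$)
$C{\left(p \right)} = -13 + 2 p$ ($C{\left(p \right)} = -13 + p + p = -13 + 2 p$)
$Y{\left(B,y \right)} = \left(5 + B\right)^{2} + 7 y$ ($Y{\left(B,y \right)} = \left(-13 + 2 \cdot 10\right) y + \left(B + 5\right)^{2} = \left(-13 + 20\right) y + \left(5 + B\right)^{2} = 7 y + \left(5 + B\right)^{2} = \left(5 + B\right)^{2} + 7 y$)
$-54706 - Y{\left(-363,-22 + O \right)} = -54706 - \left(\left(5 - 363\right)^{2} + 7 \left(-22 - 341\right)\right) = -54706 - \left(\left(-358\right)^{2} + 7 \left(-363\right)\right) = -54706 - \left(128164 - 2541\right) = -54706 - 125623 = -180329$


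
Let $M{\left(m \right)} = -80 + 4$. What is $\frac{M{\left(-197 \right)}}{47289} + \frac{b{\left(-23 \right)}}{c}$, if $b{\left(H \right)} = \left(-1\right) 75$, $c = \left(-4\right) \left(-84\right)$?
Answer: $- \frac{1190737}{5296368} \approx -0.22482$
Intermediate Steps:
$M{\left(m \right)} = -76$
$c = 336$
$b{\left(H \right)} = -75$
$\frac{M{\left(-197 \right)}}{47289} + \frac{b{\left(-23 \right)}}{c} = - \frac{76}{47289} - \frac{75}{336} = \left(-76\right) \frac{1}{47289} - \frac{25}{112} = - \frac{76}{47289} - \frac{25}{112} = - \frac{1190737}{5296368}$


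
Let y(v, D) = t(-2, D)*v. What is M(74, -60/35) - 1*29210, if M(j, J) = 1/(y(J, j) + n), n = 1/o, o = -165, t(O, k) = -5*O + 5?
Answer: -867742625/29707 ≈ -29210.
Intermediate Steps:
t(O, k) = 5 - 5*O
y(v, D) = 15*v (y(v, D) = (5 - 5*(-2))*v = (5 + 10)*v = 15*v)
n = -1/165 (n = 1/(-165) = -1/165 ≈ -0.0060606)
M(j, J) = 1/(-1/165 + 15*J) (M(j, J) = 1/(15*J - 1/165) = 1/(-1/165 + 15*J))
M(74, -60/35) - 1*29210 = 165/(-1 + 2475*(-60/35)) - 1*29210 = 165/(-1 + 2475*(-60*1/35)) - 29210 = 165/(-1 + 2475*(-12/7)) - 29210 = 165/(-1 - 29700/7) - 29210 = 165/(-29707/7) - 29210 = 165*(-7/29707) - 29210 = -1155/29707 - 29210 = -867742625/29707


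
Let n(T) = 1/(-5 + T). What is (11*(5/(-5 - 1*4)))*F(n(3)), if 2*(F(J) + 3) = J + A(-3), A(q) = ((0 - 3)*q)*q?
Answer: 3685/36 ≈ 102.36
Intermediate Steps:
A(q) = -3*q² (A(q) = (-3*q)*q = -3*q²)
F(J) = -33/2 + J/2 (F(J) = -3 + (J - 3*(-3)²)/2 = -3 + (J - 3*9)/2 = -3 + (J - 27)/2 = -3 + (-27 + J)/2 = -3 + (-27/2 + J/2) = -33/2 + J/2)
(11*(5/(-5 - 1*4)))*F(n(3)) = (11*(5/(-5 - 1*4)))*(-33/2 + 1/(2*(-5 + 3))) = (11*(5/(-5 - 4)))*(-33/2 + (½)/(-2)) = (11*(5/(-9)))*(-33/2 + (½)*(-½)) = (11*(5*(-⅑)))*(-33/2 - ¼) = (11*(-5/9))*(-67/4) = -55/9*(-67/4) = 3685/36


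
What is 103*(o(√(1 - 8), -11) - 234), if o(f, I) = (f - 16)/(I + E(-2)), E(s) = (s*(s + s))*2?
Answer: -122158/5 + 103*I*√7/5 ≈ -24432.0 + 54.503*I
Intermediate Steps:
E(s) = 4*s² (E(s) = (s*(2*s))*2 = (2*s²)*2 = 4*s²)
o(f, I) = (-16 + f)/(16 + I) (o(f, I) = (f - 16)/(I + 4*(-2)²) = (-16 + f)/(I + 4*4) = (-16 + f)/(I + 16) = (-16 + f)/(16 + I))
103*(o(√(1 - 8), -11) - 234) = 103*((-16 + √(1 - 8))/(16 - 11) - 234) = 103*((-16 + √(-7))/5 - 234) = 103*((-16 + I*√7)/5 - 234) = 103*((-16/5 + I*√7/5) - 234) = 103*(-1186/5 + I*√7/5) = -122158/5 + 103*I*√7/5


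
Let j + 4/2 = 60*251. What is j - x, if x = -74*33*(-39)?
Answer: -80180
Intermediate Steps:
j = 15058 (j = -2 + 60*251 = -2 + 15060 = 15058)
x = 95238 (x = -2442*(-39) = 95238)
j - x = 15058 - 1*95238 = 15058 - 95238 = -80180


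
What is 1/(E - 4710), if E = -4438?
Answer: -1/9148 ≈ -0.00010931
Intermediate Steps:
1/(E - 4710) = 1/(-4438 - 4710) = 1/(-9148) = -1/9148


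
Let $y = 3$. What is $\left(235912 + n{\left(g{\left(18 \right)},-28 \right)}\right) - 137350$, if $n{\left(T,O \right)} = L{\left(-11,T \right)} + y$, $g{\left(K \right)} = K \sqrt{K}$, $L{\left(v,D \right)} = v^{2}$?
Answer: $98686$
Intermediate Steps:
$g{\left(K \right)} = K^{\frac{3}{2}}$
$n{\left(T,O \right)} = 124$ ($n{\left(T,O \right)} = \left(-11\right)^{2} + 3 = 121 + 3 = 124$)
$\left(235912 + n{\left(g{\left(18 \right)},-28 \right)}\right) - 137350 = \left(235912 + 124\right) - 137350 = 236036 - 137350 = 98686$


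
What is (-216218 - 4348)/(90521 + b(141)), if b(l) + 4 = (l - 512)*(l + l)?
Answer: 220566/14105 ≈ 15.637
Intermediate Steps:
b(l) = -4 + 2*l*(-512 + l) (b(l) = -4 + (l - 512)*(l + l) = -4 + (-512 + l)*(2*l) = -4 + 2*l*(-512 + l))
(-216218 - 4348)/(90521 + b(141)) = (-216218 - 4348)/(90521 + (-4 - 1024*141 + 2*141²)) = -220566/(90521 + (-4 - 144384 + 2*19881)) = -220566/(90521 + (-4 - 144384 + 39762)) = -220566/(90521 - 104626) = -220566/(-14105) = -220566*(-1/14105) = 220566/14105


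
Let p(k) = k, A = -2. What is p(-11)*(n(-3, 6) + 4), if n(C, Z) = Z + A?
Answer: -88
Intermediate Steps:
n(C, Z) = -2 + Z (n(C, Z) = Z - 2 = -2 + Z)
p(-11)*(n(-3, 6) + 4) = -11*((-2 + 6) + 4) = -11*(4 + 4) = -11*8 = -88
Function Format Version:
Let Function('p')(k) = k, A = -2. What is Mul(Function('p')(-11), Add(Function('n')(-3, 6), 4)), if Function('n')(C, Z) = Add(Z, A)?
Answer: -88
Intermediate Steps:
Function('n')(C, Z) = Add(-2, Z) (Function('n')(C, Z) = Add(Z, -2) = Add(-2, Z))
Mul(Function('p')(-11), Add(Function('n')(-3, 6), 4)) = Mul(-11, Add(Add(-2, 6), 4)) = Mul(-11, Add(4, 4)) = Mul(-11, 8) = -88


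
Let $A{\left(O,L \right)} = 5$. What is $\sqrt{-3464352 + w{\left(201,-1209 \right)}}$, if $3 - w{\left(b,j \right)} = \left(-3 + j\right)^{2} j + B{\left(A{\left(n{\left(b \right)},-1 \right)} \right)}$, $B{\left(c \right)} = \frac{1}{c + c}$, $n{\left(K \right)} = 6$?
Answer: $\frac{\sqrt{177248894690}}{10} \approx 42101.0$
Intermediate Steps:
$B{\left(c \right)} = \frac{1}{2 c}$
$w{\left(b,j \right)} = \frac{29}{10} - j \left(-3 + j\right)^{2}$ ($w{\left(b,j \right)} = 3 - \left(\left(-3 + j\right)^{2} j + \frac{1}{2 \cdot 5}\right) = 3 - \left(j \left(-3 + j\right)^{2} + \frac{1}{2} \cdot \frac{1}{5}\right) = 3 - \left(j \left(-3 + j\right)^{2} + \frac{1}{10}\right) = 3 - \left(\frac{1}{10} + j \left(-3 + j\right)^{2}\right) = \frac{29}{10} - j \left(-3 + j\right)^{2}$)
$\sqrt{-3464352 + w{\left(201,-1209 \right)}} = \sqrt{-3464352 - \left(- \frac{29}{10} - 1209 \left(-3 - 1209\right)^{2}\right)} = \sqrt{-3464352 - \left(- \frac{29}{10} - 1209 \left(-1212\right)^{2}\right)} = \sqrt{-3464352 - \left(- \frac{29}{10} - 1775953296\right)} = \sqrt{-3464352 + \left(\frac{29}{10} + 1775953296\right)} = \sqrt{-3464352 + \frac{17759532989}{10}} = \sqrt{\frac{17724889469}{10}} = \frac{\sqrt{177248894690}}{10}$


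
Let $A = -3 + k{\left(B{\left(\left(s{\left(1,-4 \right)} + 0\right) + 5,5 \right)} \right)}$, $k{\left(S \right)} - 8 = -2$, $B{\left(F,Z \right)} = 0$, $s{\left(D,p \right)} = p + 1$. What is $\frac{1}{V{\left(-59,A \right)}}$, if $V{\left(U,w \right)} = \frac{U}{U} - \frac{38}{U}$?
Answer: $\frac{59}{97} \approx 0.60825$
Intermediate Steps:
$s{\left(D,p \right)} = 1 + p$
$k{\left(S \right)} = 6$ ($k{\left(S \right)} = 8 - 2 = 6$)
$A = 3$ ($A = -3 + 6 = 3$)
$V{\left(U,w \right)} = 1 - \frac{38}{U}$
$\frac{1}{V{\left(-59,A \right)}} = \frac{1}{\frac{1}{-59} \left(-38 - 59\right)} = \frac{1}{\left(- \frac{1}{59}\right) \left(-97\right)} = \frac{1}{\frac{97}{59}} = \frac{59}{97}$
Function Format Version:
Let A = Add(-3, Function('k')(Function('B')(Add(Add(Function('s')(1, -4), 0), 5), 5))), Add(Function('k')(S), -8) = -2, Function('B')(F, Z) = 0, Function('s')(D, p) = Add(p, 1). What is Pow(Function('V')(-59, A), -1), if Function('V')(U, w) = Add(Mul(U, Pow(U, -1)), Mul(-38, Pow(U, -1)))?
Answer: Rational(59, 97) ≈ 0.60825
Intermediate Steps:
Function('s')(D, p) = Add(1, p)
Function('k')(S) = 6 (Function('k')(S) = Add(8, -2) = 6)
A = 3 (A = Add(-3, 6) = 3)
Function('V')(U, w) = Add(1, Mul(-38, Pow(U, -1)))
Pow(Function('V')(-59, A), -1) = Pow(Mul(Pow(-59, -1), Add(-38, -59)), -1) = Pow(Mul(Rational(-1, 59), -97), -1) = Pow(Rational(97, 59), -1) = Rational(59, 97)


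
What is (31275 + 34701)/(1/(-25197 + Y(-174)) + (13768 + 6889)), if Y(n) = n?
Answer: 836938548/262044373 ≈ 3.1939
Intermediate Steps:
(31275 + 34701)/(1/(-25197 + Y(-174)) + (13768 + 6889)) = (31275 + 34701)/(1/(-25197 - 174) + (13768 + 6889)) = 65976/(1/(-25371) + 20657) = 65976/(-1/25371 + 20657) = 65976/(524088746/25371) = 65976*(25371/524088746) = 836938548/262044373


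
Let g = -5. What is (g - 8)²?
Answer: 169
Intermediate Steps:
(g - 8)² = (-5 - 8)² = (-13)² = 169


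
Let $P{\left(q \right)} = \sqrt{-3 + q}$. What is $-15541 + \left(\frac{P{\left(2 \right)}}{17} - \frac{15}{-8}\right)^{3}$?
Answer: $- \frac{2298598193}{147968} + \frac{195011 i}{314432} \approx -15534.0 + 0.6202 i$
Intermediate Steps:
$-15541 + \left(\frac{P{\left(2 \right)}}{17} - \frac{15}{-8}\right)^{3} = -15541 + \left(\frac{\sqrt{-3 + 2}}{17} - \frac{15}{-8}\right)^{3} = -15541 + \left(\sqrt{-1} \cdot \frac{1}{17} - - \frac{15}{8}\right)^{3} = -15541 + \left(i \frac{1}{17} + \frac{15}{8}\right)^{3} = -15541 + \left(\frac{i}{17} + \frac{15}{8}\right)^{3} = -15541 + \left(\frac{15}{8} + \frac{i}{17}\right)^{3}$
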